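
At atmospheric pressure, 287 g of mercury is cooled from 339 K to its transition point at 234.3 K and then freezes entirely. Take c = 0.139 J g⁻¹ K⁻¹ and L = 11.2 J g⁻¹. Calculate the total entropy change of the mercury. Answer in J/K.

Cooling step: ΔS₁ = m c ln(T_tr/T_i) = 287 × 0.139 × ln(234.3/339) = -14.74 J/K.
Phase change: ΔS₂ = −mL/T_tr = −287 × 11.2 / 234.3 = -13.72 J/K.
ΔS_total = (-14.74) + (-13.72) = -28.5 J/K.

ΔS = -28.5 J/K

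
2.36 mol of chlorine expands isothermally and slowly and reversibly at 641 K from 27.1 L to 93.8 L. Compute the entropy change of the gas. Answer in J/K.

ΔS_gas = 24.4 J/K

For an isothermal ideal gas ΔS_gas = nR ln(V₂/V₁) = 2.36 × 8.314 × ln(93.8/27.1) = 24.4 J/K.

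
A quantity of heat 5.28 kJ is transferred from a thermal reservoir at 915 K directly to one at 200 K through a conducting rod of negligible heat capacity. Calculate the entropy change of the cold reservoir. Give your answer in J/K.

The cold reservoir gains heat Q, so ΔS_cold = +Q/T_C = 5280/200 = 26.4 J/K.

ΔS_cold = 26.4 J/K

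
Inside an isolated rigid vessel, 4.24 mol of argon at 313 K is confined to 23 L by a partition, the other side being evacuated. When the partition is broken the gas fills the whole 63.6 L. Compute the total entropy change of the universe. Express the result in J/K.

ΔS_universe = 35.9 J/K

No heat is exchanged and no work is done, so the ideal-gas temperature stays constant.
Entropy is a state function; using a reversible isothermal path, ΔS_gas = nR ln(V₂/V₁) = 4.24 × 8.314 × ln(63.6/23) = 35.9 J/K.
The insulated surroundings exchange no heat, so ΔS_surr = 0 and ΔS_universe = ΔS_gas.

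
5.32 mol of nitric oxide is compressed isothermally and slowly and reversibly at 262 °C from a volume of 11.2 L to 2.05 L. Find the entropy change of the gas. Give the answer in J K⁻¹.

ΔS_gas = -75.1 J/K

For an isothermal ideal gas ΔS_gas = nR ln(V₂/V₁) = 5.32 × 8.314 × ln(2.05/11.2) = -75.1 J/K.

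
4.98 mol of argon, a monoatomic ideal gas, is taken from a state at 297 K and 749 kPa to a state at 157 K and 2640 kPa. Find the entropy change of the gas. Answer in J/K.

ΔS = nC_p ln(T₂/T₁) − nR ln(P₂/P₁), with C_p = 5R/2 = 20.79 J mol⁻¹ K⁻¹ for a monoatomic ideal gas.
ΔS = 4.98 × [20.79 × ln(157/297) − 8.314 × ln(2640/749)] = -118 J/K.

ΔS = -118 J/K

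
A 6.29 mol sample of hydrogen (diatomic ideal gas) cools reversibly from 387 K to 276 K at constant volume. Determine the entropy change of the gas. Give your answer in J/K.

ΔS = -44.2 J/K

At constant volume, ΔS = nC_V ln(T₂/T₁) with C_V = 5R/2 = 20.79 J mol⁻¹ K⁻¹.
ΔS = 6.29 × 20.79 × ln(276/387) = -44.2 J/K.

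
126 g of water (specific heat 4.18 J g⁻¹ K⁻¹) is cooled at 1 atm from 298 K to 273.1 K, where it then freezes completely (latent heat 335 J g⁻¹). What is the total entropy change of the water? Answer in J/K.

ΔS = -201 J/K

Cooling step: ΔS₁ = m c ln(T_tr/T_i) = 126 × 4.18 × ln(273.1/298) = -45.96 J/K.
Phase change: ΔS₂ = −mL/T_tr = −126 × 335 / 273.1 = -154.6 J/K.
ΔS_total = (-45.96) + (-154.6) = -201 J/K.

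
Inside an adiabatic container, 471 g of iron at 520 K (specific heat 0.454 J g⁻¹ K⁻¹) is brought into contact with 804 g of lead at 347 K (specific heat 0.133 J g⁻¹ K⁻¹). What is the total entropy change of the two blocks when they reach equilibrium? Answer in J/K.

ΔS_total = 5.55 J/K

Energy balance: T_f = (m₁c₁T₁ + m₂c₂T₂)/(m₁c₁ + m₂c₂) = 462.33 K.
ΔS₁ = m₁c₁ ln(T_f/T₁) = 213.834 × ln(462.33/520) = -25.137 J/K.
ΔS₂ = m₂c₂ ln(T_f/T₂) = 106.932 × ln(462.33/347) = 30.684 J/K.
ΔS_total = -25.137 + 30.684 = 5.55 J/K.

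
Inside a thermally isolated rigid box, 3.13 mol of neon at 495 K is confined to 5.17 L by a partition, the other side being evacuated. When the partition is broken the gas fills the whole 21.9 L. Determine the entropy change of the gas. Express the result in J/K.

ΔS_gas = 37.6 J/K

No heat is exchanged and no work is done, so the ideal-gas temperature stays constant.
Entropy is a state function; using a reversible isothermal path, ΔS_gas = nR ln(V₂/V₁) = 3.13 × 8.314 × ln(21.9/5.17) = 37.6 J/K.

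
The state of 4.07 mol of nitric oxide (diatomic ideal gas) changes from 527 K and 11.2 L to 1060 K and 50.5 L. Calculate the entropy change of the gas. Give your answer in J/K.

Entropy is a state function: ΔS = nC_V ln(T₂/T₁) + nR ln(V₂/V₁), with C_V = 5R/2 = 20.79 J mol⁻¹ K⁻¹ for a diatomic ideal gas.
ΔS = 4.07 × [20.79 × ln(1060/527) + 8.314 × ln(50.5/11.2)] = 110 J/K.

ΔS = 110 J/K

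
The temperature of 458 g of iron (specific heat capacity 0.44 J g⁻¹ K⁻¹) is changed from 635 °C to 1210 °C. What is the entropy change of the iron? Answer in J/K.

In kelvin: T₁ = 908.15 K, T₂ = 1483.15 K. ΔS = ∫dQ_rev/T = m c ln(T₂/T₁) = 458 × 0.44 × ln(1483.15/908.15) = 98.8 J/K.

ΔS = 98.8 J/K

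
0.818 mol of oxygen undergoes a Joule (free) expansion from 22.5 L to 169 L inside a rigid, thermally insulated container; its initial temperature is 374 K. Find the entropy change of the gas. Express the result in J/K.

For an ideal gas in free expansion Q = 0 and W = 0, so T is unchanged.
Entropy is a state function; using a reversible isothermal path, ΔS_gas = nR ln(V₂/V₁) = 0.818 × 8.314 × ln(169/22.5) = 13.7 J/K.

ΔS_gas = 13.7 J/K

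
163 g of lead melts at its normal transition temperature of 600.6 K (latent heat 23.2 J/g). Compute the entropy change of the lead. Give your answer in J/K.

ΔS = 6.3 J/K

Heat absorbed by the substance: Q = mL = 163 × 23.2 = 3781.6 J.
At constant T, ΔS = Q_rev/T = 3781.6 / 600.6 = 6.3 J/K.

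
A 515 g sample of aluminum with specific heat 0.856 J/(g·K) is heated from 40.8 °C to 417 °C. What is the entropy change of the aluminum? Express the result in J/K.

In kelvin: T₁ = 313.95 K, T₂ = 690.15 K. ΔS = ∫dQ_rev/T = m c ln(T₂/T₁) = 515 × 0.856 × ln(690.15/313.95) = 347 J/K.

ΔS = 347 J/K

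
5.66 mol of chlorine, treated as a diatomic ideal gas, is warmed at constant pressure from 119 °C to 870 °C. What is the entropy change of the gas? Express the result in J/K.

In kelvin: T₁ = 392.15 K, T₂ = 1143.15 K. At constant pressure, ΔS = nC_p ln(T₂/T₁) with C_p = 7R/2 = 29.1 J mol⁻¹ K⁻¹.
ΔS = 5.66 × 29.1 × ln(1143.15/392.15) = 176 J/K.

ΔS = 176 J/K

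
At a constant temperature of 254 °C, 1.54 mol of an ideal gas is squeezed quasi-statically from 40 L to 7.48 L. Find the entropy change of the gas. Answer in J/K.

ΔS_gas = -21.5 J/K

For an isothermal ideal gas ΔS_gas = nR ln(V₂/V₁) = 1.54 × 8.314 × ln(7.48/40) = -21.5 J/K.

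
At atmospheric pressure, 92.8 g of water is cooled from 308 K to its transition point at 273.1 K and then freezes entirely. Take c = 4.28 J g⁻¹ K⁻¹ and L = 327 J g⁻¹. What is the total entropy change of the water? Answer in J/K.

ΔS = -159 J/K

Cooling step: ΔS₁ = m c ln(T_tr/T_i) = 92.8 × 4.28 × ln(273.1/308) = -47.77 J/K.
Phase change: ΔS₂ = −mL/T_tr = −92.8 × 327 / 273.1 = -111.1 J/K.
ΔS_total = (-47.77) + (-111.1) = -159 J/K.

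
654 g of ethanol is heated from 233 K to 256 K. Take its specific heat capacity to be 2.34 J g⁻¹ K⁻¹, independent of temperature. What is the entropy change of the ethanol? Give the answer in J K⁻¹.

ΔS = ∫dQ_rev/T = m c ln(T₂/T₁) = 654 × 2.34 × ln(256/233) = 144 J/K.

ΔS = 144 J/K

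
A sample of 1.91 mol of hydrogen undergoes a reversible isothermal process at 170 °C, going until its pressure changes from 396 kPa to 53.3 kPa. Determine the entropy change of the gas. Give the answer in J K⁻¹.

For an isothermal ideal gas ΔS_gas = nR ln(P₁/P₂) = 1.91 × 8.314 × ln(396/53.3) = 31.8 J/K.

ΔS_gas = 31.8 J/K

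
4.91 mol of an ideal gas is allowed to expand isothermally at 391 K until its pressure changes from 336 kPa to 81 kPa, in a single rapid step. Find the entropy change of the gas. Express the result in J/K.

Entropy is a state function, so ΔS_gas depends only on the end states.
For an isothermal ideal gas ΔS_gas = nR ln(P₁/P₂) = 4.91 × 8.314 × ln(336/81) = 58.1 J/K.

ΔS_gas = 58.1 J/K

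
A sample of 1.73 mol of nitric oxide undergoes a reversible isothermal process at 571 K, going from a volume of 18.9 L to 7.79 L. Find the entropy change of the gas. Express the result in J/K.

ΔS_gas = -12.7 J/K

For an isothermal ideal gas ΔS_gas = nR ln(V₂/V₁) = 1.73 × 8.314 × ln(7.79/18.9) = -12.7 J/K.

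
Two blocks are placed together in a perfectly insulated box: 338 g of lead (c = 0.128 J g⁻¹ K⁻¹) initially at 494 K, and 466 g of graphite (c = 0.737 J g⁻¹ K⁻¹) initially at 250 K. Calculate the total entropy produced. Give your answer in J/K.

ΔS_total = 10.6 J/K

Energy balance: T_f = (m₁c₁T₁ + m₂c₂T₂)/(m₁c₁ + m₂c₂) = 277.3 K.
ΔS₁ = m₁c₁ ln(T_f/T₁) = 43.264 × ln(277.3/494) = -24.98 J/K.
ΔS₂ = m₂c₂ ln(T_f/T₂) = 343.442 × ln(277.3/250) = 35.59 J/K.
ΔS_total = -24.98 + 35.59 = 10.6 J/K.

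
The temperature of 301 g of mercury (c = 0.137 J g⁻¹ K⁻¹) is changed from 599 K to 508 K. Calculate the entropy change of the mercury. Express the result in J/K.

ΔS = ∫dQ_rev/T = m c ln(T₂/T₁) = 301 × 0.137 × ln(508/599) = -6.8 J/K.

ΔS = -6.8 J/K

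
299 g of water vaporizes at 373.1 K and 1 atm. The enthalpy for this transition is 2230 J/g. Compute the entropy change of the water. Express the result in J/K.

Heat absorbed by the substance: Q = mL = 299 × 2230 = 666770 J.
At constant T, ΔS = Q_rev/T = 666770 / 373.1 = 1790 J/K.

ΔS = 1790 J/K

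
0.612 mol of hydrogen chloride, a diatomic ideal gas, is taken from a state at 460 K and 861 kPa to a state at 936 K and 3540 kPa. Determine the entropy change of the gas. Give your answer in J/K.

ΔS = 5.46 J/K

ΔS = nC_p ln(T₂/T₁) − nR ln(P₂/P₁), with C_p = 7R/2 = 29.1 J mol⁻¹ K⁻¹ for a diatomic ideal gas.
ΔS = 0.612 × [29.1 × ln(936/460) − 8.314 × ln(3540/861)] = 5.46 J/K.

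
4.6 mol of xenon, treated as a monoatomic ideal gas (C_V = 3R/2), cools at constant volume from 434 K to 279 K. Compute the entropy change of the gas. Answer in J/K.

ΔS = -25.3 J/K

At constant volume, ΔS = nC_V ln(T₂/T₁) with C_V = 3R/2 = 12.47 J mol⁻¹ K⁻¹.
ΔS = 4.6 × 12.47 × ln(279/434) = -25.3 J/K.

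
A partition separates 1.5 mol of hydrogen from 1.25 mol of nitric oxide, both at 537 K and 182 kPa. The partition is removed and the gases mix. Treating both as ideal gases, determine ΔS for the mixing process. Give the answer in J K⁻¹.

ΔS_mix = 15.8 J/K

Mole fractions: x_A = 1.5/2.75 = 0.545, x_B = 0.455.
ΔS_mix = −R(n_A ln x_A + n_B ln x_B) = −8.314 × (1.5 ln 0.545 + 1.25 ln 0.455) = 15.8 J/K.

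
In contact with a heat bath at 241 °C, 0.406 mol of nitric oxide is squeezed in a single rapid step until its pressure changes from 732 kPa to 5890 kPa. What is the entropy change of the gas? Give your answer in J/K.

ΔS_gas = -7.04 J/K

Entropy is a state function, so ΔS_gas depends only on the end states.
For an isothermal ideal gas ΔS_gas = nR ln(P₁/P₂) = 0.406 × 8.314 × ln(732/5890) = -7.04 J/K.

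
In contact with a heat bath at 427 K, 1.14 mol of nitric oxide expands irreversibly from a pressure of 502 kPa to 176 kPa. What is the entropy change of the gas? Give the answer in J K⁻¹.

ΔS_gas = 9.93 J/K

Entropy is a state function, so ΔS_gas depends only on the end states.
For an isothermal ideal gas ΔS_gas = nR ln(P₁/P₂) = 1.14 × 8.314 × ln(502/176) = 9.93 J/K.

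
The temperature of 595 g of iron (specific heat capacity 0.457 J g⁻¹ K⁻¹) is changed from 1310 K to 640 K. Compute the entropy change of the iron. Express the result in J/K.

ΔS = -195 J/K

ΔS = ∫dQ_rev/T = m c ln(T₂/T₁) = 595 × 0.457 × ln(640/1310) = -195 J/K.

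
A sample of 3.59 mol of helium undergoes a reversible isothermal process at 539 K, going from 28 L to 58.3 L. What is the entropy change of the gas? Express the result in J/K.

ΔS_gas = 21.9 J/K

For an isothermal ideal gas ΔS_gas = nR ln(V₂/V₁) = 3.59 × 8.314 × ln(58.3/28) = 21.9 J/K.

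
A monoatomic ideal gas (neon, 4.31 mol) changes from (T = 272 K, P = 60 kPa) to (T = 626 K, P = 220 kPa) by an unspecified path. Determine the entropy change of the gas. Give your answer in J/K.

ΔS = 28.1 J/K

ΔS = nC_p ln(T₂/T₁) − nR ln(P₂/P₁), with C_p = 5R/2 = 20.79 J mol⁻¹ K⁻¹ for a monoatomic ideal gas.
ΔS = 4.31 × [20.79 × ln(626/272) − 8.314 × ln(220/60)] = 28.1 J/K.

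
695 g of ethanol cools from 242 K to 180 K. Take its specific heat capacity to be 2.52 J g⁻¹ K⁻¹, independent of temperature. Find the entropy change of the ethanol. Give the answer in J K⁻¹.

ΔS = -518 J/K

ΔS = ∫dQ_rev/T = m c ln(T₂/T₁) = 695 × 2.52 × ln(180/242) = -518 J/K.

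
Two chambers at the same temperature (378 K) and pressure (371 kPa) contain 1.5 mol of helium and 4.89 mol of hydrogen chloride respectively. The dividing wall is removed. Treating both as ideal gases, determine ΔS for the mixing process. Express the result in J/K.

Mole fractions: x_A = 1.5/6.39 = 0.235, x_B = 0.765.
ΔS_mix = −R(n_A ln x_A + n_B ln x_B) = −8.314 × (1.5 ln 0.235 + 4.89 ln 0.765) = 29 J/K.

ΔS_mix = 29 J/K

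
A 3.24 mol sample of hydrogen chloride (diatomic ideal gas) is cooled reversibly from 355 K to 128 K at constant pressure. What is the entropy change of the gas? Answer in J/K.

ΔS = -96.2 J/K

At constant pressure, ΔS = nC_p ln(T₂/T₁) with C_p = 7R/2 = 29.1 J mol⁻¹ K⁻¹.
ΔS = 3.24 × 29.1 × ln(128/355) = -96.2 J/K.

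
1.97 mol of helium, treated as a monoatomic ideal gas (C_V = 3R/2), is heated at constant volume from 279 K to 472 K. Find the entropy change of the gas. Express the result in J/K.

ΔS = 12.9 J/K

At constant volume, ΔS = nC_V ln(T₂/T₁) with C_V = 3R/2 = 12.47 J mol⁻¹ K⁻¹.
ΔS = 1.97 × 12.47 × ln(472/279) = 12.9 J/K.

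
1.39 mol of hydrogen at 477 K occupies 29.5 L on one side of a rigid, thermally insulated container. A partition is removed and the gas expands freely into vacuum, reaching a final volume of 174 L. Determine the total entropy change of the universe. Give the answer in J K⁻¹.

For an ideal gas in free expansion Q = 0 and W = 0, so T is unchanged.
Entropy is a state function; using a reversible isothermal path, ΔS_gas = nR ln(V₂/V₁) = 1.39 × 8.314 × ln(174/29.5) = 20.5 J/K.
The insulated surroundings exchange no heat, so ΔS_surr = 0 and ΔS_universe = ΔS_gas.

ΔS_universe = 20.5 J/K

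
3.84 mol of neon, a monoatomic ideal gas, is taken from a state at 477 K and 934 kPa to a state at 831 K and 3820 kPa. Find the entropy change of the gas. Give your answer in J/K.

ΔS = -0.662 J/K

ΔS = nC_p ln(T₂/T₁) − nR ln(P₂/P₁), with C_p = 5R/2 = 20.79 J mol⁻¹ K⁻¹ for a monoatomic ideal gas.
ΔS = 3.84 × [20.79 × ln(831/477) − 8.314 × ln(3820/934)] = -0.662 J/K.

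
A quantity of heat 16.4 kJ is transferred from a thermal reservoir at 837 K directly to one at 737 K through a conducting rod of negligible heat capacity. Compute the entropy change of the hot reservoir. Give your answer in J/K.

The hot reservoir loses heat Q, so ΔS_hot = −Q/T_H = −16400/837 = -19.6 J/K.

ΔS_hot = -19.6 J/K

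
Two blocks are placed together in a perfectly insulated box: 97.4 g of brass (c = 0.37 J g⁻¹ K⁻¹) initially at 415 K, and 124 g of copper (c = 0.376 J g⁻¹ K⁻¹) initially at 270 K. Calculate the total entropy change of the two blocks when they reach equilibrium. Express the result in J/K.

ΔS_total = 1.9 J/K

Energy balance: T_f = (m₁c₁T₁ + m₂c₂T₂)/(m₁c₁ + m₂c₂) = 333.22 K.
ΔS₁ = m₁c₁ ln(T_f/T₁) = 36.038 × ln(333.22/415) = -7.91 J/K.
ΔS₂ = m₂c₂ ln(T_f/T₂) = 46.624 × ln(333.22/270) = 9.808 J/K.
ΔS_total = -7.91 + 9.808 = 1.9 J/K.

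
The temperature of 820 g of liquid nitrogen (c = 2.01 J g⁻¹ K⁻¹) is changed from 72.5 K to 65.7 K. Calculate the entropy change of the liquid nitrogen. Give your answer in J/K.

ΔS = -162 J/K

ΔS = ∫dQ_rev/T = m c ln(T₂/T₁) = 820 × 2.01 × ln(65.7/72.5) = -162 J/K.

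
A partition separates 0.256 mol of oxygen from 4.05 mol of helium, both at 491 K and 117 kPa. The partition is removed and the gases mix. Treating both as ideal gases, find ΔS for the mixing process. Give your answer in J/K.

Mole fractions: x_A = 0.256/4.31 = 0.0595, x_B = 0.941.
ΔS_mix = −R(n_A ln x_A + n_B ln x_B) = −8.314 × (0.256 ln 0.0595 + 4.05 ln 0.941) = 8.07 J/K.

ΔS_mix = 8.07 J/K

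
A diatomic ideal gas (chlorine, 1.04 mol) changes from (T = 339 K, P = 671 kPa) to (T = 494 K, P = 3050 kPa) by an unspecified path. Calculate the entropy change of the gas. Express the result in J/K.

ΔS = -1.7 J/K

ΔS = nC_p ln(T₂/T₁) − nR ln(P₂/P₁), with C_p = 7R/2 = 29.1 J mol⁻¹ K⁻¹ for a diatomic ideal gas.
ΔS = 1.04 × [29.1 × ln(494/339) − 8.314 × ln(3050/671)] = -1.7 J/K.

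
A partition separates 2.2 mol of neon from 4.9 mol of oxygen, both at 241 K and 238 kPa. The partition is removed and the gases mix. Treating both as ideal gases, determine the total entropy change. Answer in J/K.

ΔS_mix = 36.5 J/K

Mole fractions: x_A = 2.2/7.1 = 0.31, x_B = 0.69.
ΔS_mix = −R(n_A ln x_A + n_B ln x_B) = −8.314 × (2.2 ln 0.31 + 4.9 ln 0.69) = 36.5 J/K.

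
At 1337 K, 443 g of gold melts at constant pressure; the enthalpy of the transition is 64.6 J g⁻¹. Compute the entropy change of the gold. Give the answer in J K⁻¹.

ΔS = 21.4 J/K

Heat absorbed by the substance: Q = mL = 443 × 64.6 = 28617.8 J.
At constant T, ΔS = Q_rev/T = 28617.8 / 1337 = 21.4 J/K.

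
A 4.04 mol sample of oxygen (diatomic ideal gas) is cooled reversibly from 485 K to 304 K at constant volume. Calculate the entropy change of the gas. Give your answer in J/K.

ΔS = -39.2 J/K

At constant volume, ΔS = nC_V ln(T₂/T₁) with C_V = 5R/2 = 20.79 J mol⁻¹ K⁻¹.
ΔS = 4.04 × 20.79 × ln(304/485) = -39.2 J/K.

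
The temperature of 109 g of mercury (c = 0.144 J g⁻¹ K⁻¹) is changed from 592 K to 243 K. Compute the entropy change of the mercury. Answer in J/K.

ΔS = -14 J/K

ΔS = ∫dQ_rev/T = m c ln(T₂/T₁) = 109 × 0.144 × ln(243/592) = -14 J/K.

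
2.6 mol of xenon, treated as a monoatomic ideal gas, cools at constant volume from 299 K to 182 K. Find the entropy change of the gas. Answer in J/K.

ΔS = -16.1 J/K

At constant volume, ΔS = nC_V ln(T₂/T₁) with C_V = 3R/2 = 12.47 J mol⁻¹ K⁻¹.
ΔS = 2.6 × 12.47 × ln(182/299) = -16.1 J/K.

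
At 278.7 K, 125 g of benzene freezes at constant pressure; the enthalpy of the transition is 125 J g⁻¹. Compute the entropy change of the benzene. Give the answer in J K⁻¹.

ΔS = -56.1 J/K

Heat released by the substance: Q = −mL = −125 × 125 = −15625 J.
At constant T, ΔS = Q_rev/T = −15625 / 278.7 = -56.1 J/K.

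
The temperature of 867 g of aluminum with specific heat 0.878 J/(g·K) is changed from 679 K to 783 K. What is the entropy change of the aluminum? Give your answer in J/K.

ΔS = ∫dQ_rev/T = m c ln(T₂/T₁) = 867 × 0.878 × ln(783/679) = 108 J/K.

ΔS = 108 J/K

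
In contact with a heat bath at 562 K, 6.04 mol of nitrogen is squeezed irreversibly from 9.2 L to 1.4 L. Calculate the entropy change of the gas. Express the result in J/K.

Entropy is a state function, so ΔS_gas depends only on the end states.
For an isothermal ideal gas ΔS_gas = nR ln(V₂/V₁) = 6.04 × 8.314 × ln(1.4/9.2) = -94.5 J/K.

ΔS_gas = -94.5 J/K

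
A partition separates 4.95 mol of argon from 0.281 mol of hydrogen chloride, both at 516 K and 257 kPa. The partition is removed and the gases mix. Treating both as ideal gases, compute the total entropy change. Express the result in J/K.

Mole fractions: x_A = 4.95/5.23 = 0.946, x_B = 0.0537.
ΔS_mix = −R(n_A ln x_A + n_B ln x_B) = −8.314 × (4.95 ln 0.946 + 0.281 ln 0.0537) = 9.1 J/K.

ΔS_mix = 9.1 J/K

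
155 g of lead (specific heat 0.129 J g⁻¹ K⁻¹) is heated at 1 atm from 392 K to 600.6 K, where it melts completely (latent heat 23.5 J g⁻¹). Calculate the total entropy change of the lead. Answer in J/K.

ΔS = 14.6 J/K

Warming step: ΔS₁ = m c ln(T_tr/T_i) = 155 × 0.129 × ln(600.6/392) = 8.531 J/K.
Phase change: ΔS₂ = +mL/T_tr = 155 × 23.5 / 600.6 = 6.065 J/K.
ΔS_total = (8.531) + (6.065) = 14.6 J/K.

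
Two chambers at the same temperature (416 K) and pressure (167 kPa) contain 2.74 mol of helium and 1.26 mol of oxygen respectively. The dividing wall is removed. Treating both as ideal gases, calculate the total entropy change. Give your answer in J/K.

Mole fractions: x_A = 2.74/4 = 0.685, x_B = 0.315.
ΔS_mix = −R(n_A ln x_A + n_B ln x_B) = −8.314 × (2.74 ln 0.685 + 1.26 ln 0.315) = 20.7 J/K.

ΔS_mix = 20.7 J/K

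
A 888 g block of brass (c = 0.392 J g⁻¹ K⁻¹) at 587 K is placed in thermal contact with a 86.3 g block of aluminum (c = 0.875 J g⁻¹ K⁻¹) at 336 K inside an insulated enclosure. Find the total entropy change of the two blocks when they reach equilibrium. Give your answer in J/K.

Energy balance: T_f = (m₁c₁T₁ + m₂c₂T₂)/(m₁c₁ + m₂c₂) = 542.26 K.
ΔS₁ = m₁c₁ ln(T_f/T₁) = 348.096 × ln(542.26/587) = -27.6 J/K.
ΔS₂ = m₂c₂ ln(T_f/T₂) = 75.5125 × ln(542.26/336) = 36.14 J/K.
ΔS_total = -27.6 + 36.14 = 8.54 J/K.

ΔS_total = 8.54 J/K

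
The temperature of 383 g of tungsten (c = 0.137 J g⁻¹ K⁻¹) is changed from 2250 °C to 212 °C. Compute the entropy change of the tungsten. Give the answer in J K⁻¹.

ΔS = -86.5 J/K

In kelvin: T₁ = 2523.15 K, T₂ = 485.15 K. ΔS = ∫dQ_rev/T = m c ln(T₂/T₁) = 383 × 0.137 × ln(485.15/2523.15) = -86.5 J/K.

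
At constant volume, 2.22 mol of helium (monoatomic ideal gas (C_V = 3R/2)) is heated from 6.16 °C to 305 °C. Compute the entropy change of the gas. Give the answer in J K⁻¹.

In kelvin: T₁ = 279.31 K, T₂ = 578.15 K. At constant volume, ΔS = nC_V ln(T₂/T₁) with C_V = 3R/2 = 12.47 J mol⁻¹ K⁻¹.
ΔS = 2.22 × 12.47 × ln(578.15/279.31) = 20.1 J/K.

ΔS = 20.1 J/K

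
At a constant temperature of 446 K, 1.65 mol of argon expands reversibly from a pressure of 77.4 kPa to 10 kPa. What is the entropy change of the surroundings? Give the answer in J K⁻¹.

ΔS_surr = -28.1 J/K

For an isothermal ideal gas ΔS_gas = nR ln(P₁/P₂) = 1.65 × 8.314 × ln(77.4/10) = 28.1 J/K.
The process is reversible, so ΔS_surr = −ΔS_gas = -28.1 J/K and ΔS_universe = 0.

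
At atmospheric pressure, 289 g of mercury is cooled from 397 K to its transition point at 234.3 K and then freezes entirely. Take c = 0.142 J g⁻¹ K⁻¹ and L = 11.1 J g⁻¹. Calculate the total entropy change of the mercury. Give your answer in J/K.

Cooling step: ΔS₁ = m c ln(T_tr/T_i) = 289 × 0.142 × ln(234.3/397) = -21.64 J/K.
Phase change: ΔS₂ = −mL/T_tr = −289 × 11.1 / 234.3 = -13.69 J/K.
ΔS_total = (-21.64) + (-13.69) = -35.3 J/K.

ΔS = -35.3 J/K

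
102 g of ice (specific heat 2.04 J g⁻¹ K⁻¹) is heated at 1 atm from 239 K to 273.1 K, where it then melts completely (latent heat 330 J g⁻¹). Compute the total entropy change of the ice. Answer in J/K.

Warming step: ΔS₁ = m c ln(T_tr/T_i) = 102 × 2.04 × ln(273.1/239) = 27.75 J/K.
Phase change: ΔS₂ = +mL/T_tr = 102 × 330 / 273.1 = 123.3 J/K.
ΔS_total = (27.75) + (123.3) = 151 J/K.

ΔS = 151 J/K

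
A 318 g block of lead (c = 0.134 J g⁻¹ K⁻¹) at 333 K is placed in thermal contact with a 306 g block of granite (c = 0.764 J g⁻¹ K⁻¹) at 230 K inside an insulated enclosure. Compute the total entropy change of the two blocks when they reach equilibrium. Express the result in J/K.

ΔS_total = 2.68 J/K

Energy balance: T_f = (m₁c₁T₁ + m₂c₂T₂)/(m₁c₁ + m₂c₂) = 245.88 K.
ΔS₁ = m₁c₁ ln(T_f/T₁) = 42.612 × ln(245.88/333) = -12.924 J/K.
ΔS₂ = m₂c₂ ln(T_f/T₂) = 233.784 × ln(245.88/230) = 15.608 J/K.
ΔS_total = -12.924 + 15.608 = 2.68 J/K.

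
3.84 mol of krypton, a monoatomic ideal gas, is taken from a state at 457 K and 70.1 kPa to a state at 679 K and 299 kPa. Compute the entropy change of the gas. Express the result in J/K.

ΔS = nC_p ln(T₂/T₁) − nR ln(P₂/P₁), with C_p = 5R/2 = 20.79 J mol⁻¹ K⁻¹ for a monoatomic ideal gas.
ΔS = 3.84 × [20.79 × ln(679/457) − 8.314 × ln(299/70.1)] = -14.7 J/K.

ΔS = -14.7 J/K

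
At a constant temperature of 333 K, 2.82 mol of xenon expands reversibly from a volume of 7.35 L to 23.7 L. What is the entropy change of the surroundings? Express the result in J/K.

ΔS_surr = -27.4 J/K

For an isothermal ideal gas ΔS_gas = nR ln(V₂/V₁) = 2.82 × 8.314 × ln(23.7/7.35) = 27.4 J/K.
The process is reversible, so ΔS_surr = −ΔS_gas = -27.4 J/K and ΔS_universe = 0.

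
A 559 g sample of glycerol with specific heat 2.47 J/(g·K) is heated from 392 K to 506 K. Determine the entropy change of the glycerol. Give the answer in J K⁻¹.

ΔS = 352 J/K

ΔS = ∫dQ_rev/T = m c ln(T₂/T₁) = 559 × 2.47 × ln(506/392) = 352 J/K.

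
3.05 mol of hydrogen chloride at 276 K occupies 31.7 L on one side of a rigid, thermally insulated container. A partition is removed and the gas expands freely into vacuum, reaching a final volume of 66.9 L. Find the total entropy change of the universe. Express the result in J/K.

No heat is exchanged and no work is done, so the ideal-gas temperature stays constant.
Entropy is a state function; using a reversible isothermal path, ΔS_gas = nR ln(V₂/V₁) = 3.05 × 8.314 × ln(66.9/31.7) = 18.9 J/K.
The insulated surroundings exchange no heat, so ΔS_surr = 0 and ΔS_universe = ΔS_gas.

ΔS_universe = 18.9 J/K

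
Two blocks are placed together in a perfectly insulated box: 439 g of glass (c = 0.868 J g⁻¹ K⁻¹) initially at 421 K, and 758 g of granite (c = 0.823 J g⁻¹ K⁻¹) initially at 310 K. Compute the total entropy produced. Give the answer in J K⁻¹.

ΔS_total = 11.3 J/K

Energy balance: T_f = (m₁c₁T₁ + m₂c₂T₂)/(m₁c₁ + m₂c₂) = 352.09 K.
ΔS₁ = m₁c₁ ln(T_f/T₁) = 381.052 × ln(352.09/421) = -68.11 J/K.
ΔS₂ = m₂c₂ ln(T_f/T₂) = 623.834 × ln(352.09/310) = 79.43 J/K.
ΔS_total = -68.11 + 79.43 = 11.3 J/K.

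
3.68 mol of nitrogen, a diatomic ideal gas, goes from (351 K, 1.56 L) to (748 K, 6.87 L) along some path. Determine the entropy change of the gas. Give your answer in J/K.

Entropy is a state function: ΔS = nC_V ln(T₂/T₁) + nR ln(V₂/V₁), with C_V = 5R/2 = 20.79 J mol⁻¹ K⁻¹ for a diatomic ideal gas.
ΔS = 3.68 × [20.79 × ln(748/351) + 8.314 × ln(6.87/1.56)] = 103 J/K.

ΔS = 103 J/K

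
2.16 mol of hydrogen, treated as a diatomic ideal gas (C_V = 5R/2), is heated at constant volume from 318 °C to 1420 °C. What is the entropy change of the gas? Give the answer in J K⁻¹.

ΔS = 47.2 J/K

In kelvin: T₁ = 591.15 K, T₂ = 1693.15 K. At constant volume, ΔS = nC_V ln(T₂/T₁) with C_V = 5R/2 = 20.79 J mol⁻¹ K⁻¹.
ΔS = 2.16 × 20.79 × ln(1693.15/591.15) = 47.2 J/K.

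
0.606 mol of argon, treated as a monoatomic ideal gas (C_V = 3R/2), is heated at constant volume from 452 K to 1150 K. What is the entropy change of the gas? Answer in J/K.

At constant volume, ΔS = nC_V ln(T₂/T₁) with C_V = 3R/2 = 12.47 J mol⁻¹ K⁻¹.
ΔS = 0.606 × 12.47 × ln(1150/452) = 7.06 J/K.

ΔS = 7.06 J/K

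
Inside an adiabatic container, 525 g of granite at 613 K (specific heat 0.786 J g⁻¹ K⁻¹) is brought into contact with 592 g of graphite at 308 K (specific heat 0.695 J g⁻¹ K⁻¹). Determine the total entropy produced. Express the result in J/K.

ΔS_total = 47.8 J/K

Energy balance: T_f = (m₁c₁T₁ + m₂c₂T₂)/(m₁c₁ + m₂c₂) = 460.72 K.
ΔS₁ = m₁c₁ ln(T_f/T₁) = 412.65 × ln(460.72/613) = -117.84 J/K.
ΔS₂ = m₂c₂ ln(T_f/T₂) = 411.44 × ln(460.72/308) = 165.69 J/K.
ΔS_total = -117.84 + 165.69 = 47.8 J/K.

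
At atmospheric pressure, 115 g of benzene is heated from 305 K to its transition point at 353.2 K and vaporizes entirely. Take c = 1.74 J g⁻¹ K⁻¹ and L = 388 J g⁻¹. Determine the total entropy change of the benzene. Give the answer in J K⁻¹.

Warming step: ΔS₁ = m c ln(T_tr/T_i) = 115 × 1.74 × ln(353.2/305) = 29.36 J/K.
Phase change: ΔS₂ = +mL/T_tr = 115 × 388 / 353.2 = 126.3 J/K.
ΔS_total = (29.36) + (126.3) = 156 J/K.

ΔS = 156 J/K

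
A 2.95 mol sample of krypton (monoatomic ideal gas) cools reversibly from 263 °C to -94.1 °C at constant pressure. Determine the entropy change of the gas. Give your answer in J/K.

ΔS = -67.2 J/K

In kelvin: T₁ = 536.15 K, T₂ = 179.05 K. At constant pressure, ΔS = nC_p ln(T₂/T₁) with C_p = 5R/2 = 20.79 J mol⁻¹ K⁻¹.
ΔS = 2.95 × 20.79 × ln(179.05/536.15) = -67.2 J/K.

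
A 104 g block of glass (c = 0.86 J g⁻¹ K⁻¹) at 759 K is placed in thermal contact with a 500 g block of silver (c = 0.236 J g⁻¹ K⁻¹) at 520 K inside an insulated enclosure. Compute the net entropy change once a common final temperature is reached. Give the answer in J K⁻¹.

ΔS_total = 3.68 J/K

Energy balance: T_f = (m₁c₁T₁ + m₂c₂T₂)/(m₁c₁ + m₂c₂) = 623.05 K.
ΔS₁ = m₁c₁ ln(T_f/T₁) = 89.44 × ln(623.05/759) = -17.65 J/K.
ΔS₂ = m₂c₂ ln(T_f/T₂) = 118 × ln(623.05/520) = 21.33 J/K.
ΔS_total = -17.65 + 21.33 = 3.68 J/K.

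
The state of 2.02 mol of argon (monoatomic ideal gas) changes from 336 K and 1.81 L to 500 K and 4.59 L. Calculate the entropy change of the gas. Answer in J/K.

ΔS = 25.6 J/K

Entropy is a state function: ΔS = nC_V ln(T₂/T₁) + nR ln(V₂/V₁), with C_V = 3R/2 = 12.47 J mol⁻¹ K⁻¹ for a monoatomic ideal gas.
ΔS = 2.02 × [12.47 × ln(500/336) + 8.314 × ln(4.59/1.81)] = 25.6 J/K.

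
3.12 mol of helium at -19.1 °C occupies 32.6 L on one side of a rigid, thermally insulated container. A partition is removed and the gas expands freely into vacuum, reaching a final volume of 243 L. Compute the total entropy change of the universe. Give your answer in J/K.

ΔS_universe = 52.1 J/K

For an ideal gas in free expansion Q = 0 and W = 0, so T is unchanged.
Entropy is a state function; using a reversible isothermal path, ΔS_gas = nR ln(V₂/V₁) = 3.12 × 8.314 × ln(243/32.6) = 52.1 J/K.
The insulated surroundings exchange no heat, so ΔS_surr = 0 and ΔS_universe = ΔS_gas.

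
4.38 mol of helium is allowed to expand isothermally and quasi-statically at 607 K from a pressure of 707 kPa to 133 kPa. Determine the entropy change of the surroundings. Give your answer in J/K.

ΔS_surr = -60.8 J/K

For an isothermal ideal gas ΔS_gas = nR ln(P₁/P₂) = 4.38 × 8.314 × ln(707/133) = 60.8 J/K.
The process is reversible, so ΔS_surr = −ΔS_gas = -60.8 J/K and ΔS_universe = 0.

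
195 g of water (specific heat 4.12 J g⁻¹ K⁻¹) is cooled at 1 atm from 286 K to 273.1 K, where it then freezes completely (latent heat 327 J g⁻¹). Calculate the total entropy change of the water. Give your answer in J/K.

Cooling step: ΔS₁ = m c ln(T_tr/T_i) = 195 × 4.12 × ln(273.1/286) = -37.08 J/K.
Phase change: ΔS₂ = −mL/T_tr = −195 × 327 / 273.1 = -233.5 J/K.
ΔS_total = (-37.08) + (-233.5) = -271 J/K.

ΔS = -271 J/K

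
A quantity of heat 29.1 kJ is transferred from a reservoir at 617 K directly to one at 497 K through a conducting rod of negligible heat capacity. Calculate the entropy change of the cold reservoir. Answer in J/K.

The cold reservoir gains heat Q, so ΔS_cold = +Q/T_C = 29100/497 = 58.6 J/K.

ΔS_cold = 58.6 J/K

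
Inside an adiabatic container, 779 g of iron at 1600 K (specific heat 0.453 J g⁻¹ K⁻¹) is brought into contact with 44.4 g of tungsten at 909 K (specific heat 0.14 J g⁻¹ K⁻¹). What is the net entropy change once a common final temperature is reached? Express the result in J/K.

ΔS_total = 0.82 J/K

Energy balance: T_f = (m₁c₁T₁ + m₂c₂T₂)/(m₁c₁ + m₂c₂) = 1588 K.
ΔS₁ = m₁c₁ ln(T_f/T₁) = 352.887 × ln(1588/1600) = -2.648 J/K.
ΔS₂ = m₂c₂ ln(T_f/T₂) = 6.216 × ln(1588/909) = 3.468 J/K.
ΔS_total = -2.648 + 3.468 = 0.82 J/K.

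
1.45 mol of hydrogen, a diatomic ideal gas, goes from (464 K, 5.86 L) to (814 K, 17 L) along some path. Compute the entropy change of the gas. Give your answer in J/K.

ΔS = 29.8 J/K

Entropy is a state function: ΔS = nC_V ln(T₂/T₁) + nR ln(V₂/V₁), with C_V = 5R/2 = 20.79 J mol⁻¹ K⁻¹ for a diatomic ideal gas.
ΔS = 1.45 × [20.79 × ln(814/464) + 8.314 × ln(17/5.86)] = 29.8 J/K.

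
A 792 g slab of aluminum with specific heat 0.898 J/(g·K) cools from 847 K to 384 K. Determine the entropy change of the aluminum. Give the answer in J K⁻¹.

ΔS = -563 J/K

ΔS = ∫dQ_rev/T = m c ln(T₂/T₁) = 792 × 0.898 × ln(384/847) = -563 J/K.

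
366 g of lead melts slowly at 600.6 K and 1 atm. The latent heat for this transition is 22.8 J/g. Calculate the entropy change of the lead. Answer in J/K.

ΔS = 13.9 J/K

Heat absorbed by the substance: Q = mL = 366 × 22.8 = 8344.8 J.
At constant T, ΔS = Q_rev/T = 8344.8 / 600.6 = 13.9 J/K.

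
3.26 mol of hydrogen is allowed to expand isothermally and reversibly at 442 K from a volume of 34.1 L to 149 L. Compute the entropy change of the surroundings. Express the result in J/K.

For an isothermal ideal gas ΔS_gas = nR ln(V₂/V₁) = 3.26 × 8.314 × ln(149/34.1) = 40 J/K.
The process is reversible, so ΔS_surr = −ΔS_gas = -40 J/K and ΔS_universe = 0.

ΔS_surr = -40 J/K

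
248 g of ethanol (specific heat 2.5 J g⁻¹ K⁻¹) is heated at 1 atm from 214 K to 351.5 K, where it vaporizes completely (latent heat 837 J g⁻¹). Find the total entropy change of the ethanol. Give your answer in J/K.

Warming step: ΔS₁ = m c ln(T_tr/T_i) = 248 × 2.5 × ln(351.5/214) = 307.7 J/K.
Phase change: ΔS₂ = +mL/T_tr = 248 × 837 / 351.5 = 590.5 J/K.
ΔS_total = (307.7) + (590.5) = 898 J/K.

ΔS = 898 J/K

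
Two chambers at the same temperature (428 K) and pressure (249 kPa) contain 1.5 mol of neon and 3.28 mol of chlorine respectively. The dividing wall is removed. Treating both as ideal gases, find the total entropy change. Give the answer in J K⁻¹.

Mole fractions: x_A = 1.5/4.78 = 0.314, x_B = 0.686.
ΔS_mix = −R(n_A ln x_A + n_B ln x_B) = −8.314 × (1.5 ln 0.314 + 3.28 ln 0.686) = 24.7 J/K.

ΔS_mix = 24.7 J/K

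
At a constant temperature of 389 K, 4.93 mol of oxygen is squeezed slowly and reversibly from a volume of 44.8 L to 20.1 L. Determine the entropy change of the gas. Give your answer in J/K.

ΔS_gas = -32.9 J/K

For an isothermal ideal gas ΔS_gas = nR ln(V₂/V₁) = 4.93 × 8.314 × ln(20.1/44.8) = -32.9 J/K.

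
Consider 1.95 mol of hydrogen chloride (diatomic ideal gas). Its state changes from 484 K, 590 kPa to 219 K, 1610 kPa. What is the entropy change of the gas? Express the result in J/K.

ΔS = nC_p ln(T₂/T₁) − nR ln(P₂/P₁), with C_p = 7R/2 = 29.1 J mol⁻¹ K⁻¹ for a diatomic ideal gas.
ΔS = 1.95 × [29.1 × ln(219/484) − 8.314 × ln(1610/590)] = -61.3 J/K.

ΔS = -61.3 J/K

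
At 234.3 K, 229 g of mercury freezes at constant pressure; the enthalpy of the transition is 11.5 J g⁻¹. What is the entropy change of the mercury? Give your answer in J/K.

ΔS = -11.2 J/K

Heat released by the substance: Q = −mL = −229 × 11.5 = −2633.5 J.
At constant T, ΔS = Q_rev/T = −2633.5 / 234.3 = -11.2 J/K.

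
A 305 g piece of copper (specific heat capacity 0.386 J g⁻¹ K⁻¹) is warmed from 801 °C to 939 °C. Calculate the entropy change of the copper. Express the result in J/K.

In kelvin: T₁ = 1074.15 K, T₂ = 1212.15 K. ΔS = ∫dQ_rev/T = m c ln(T₂/T₁) = 305 × 0.386 × ln(1212.15/1074.15) = 14.2 J/K.

ΔS = 14.2 J/K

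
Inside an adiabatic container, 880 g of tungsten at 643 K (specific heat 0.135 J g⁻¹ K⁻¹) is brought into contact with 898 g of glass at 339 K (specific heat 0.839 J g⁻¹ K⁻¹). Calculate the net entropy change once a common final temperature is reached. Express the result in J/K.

Energy balance: T_f = (m₁c₁T₁ + m₂c₂T₂)/(m₁c₁ + m₂c₂) = 380.41 K.
ΔS₁ = m₁c₁ ln(T_f/T₁) = 118.8 × ln(380.41/643) = -62.36 J/K.
ΔS₂ = m₂c₂ ln(T_f/T₂) = 753.422 × ln(380.41/339) = 86.82 J/K.
ΔS_total = -62.36 + 86.82 = 24.5 J/K.

ΔS_total = 24.5 J/K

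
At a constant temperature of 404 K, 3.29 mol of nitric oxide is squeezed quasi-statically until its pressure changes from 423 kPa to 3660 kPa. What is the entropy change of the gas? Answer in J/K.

For an isothermal ideal gas ΔS_gas = nR ln(P₁/P₂) = 3.29 × 8.314 × ln(423/3660) = -59 J/K.

ΔS_gas = -59 J/K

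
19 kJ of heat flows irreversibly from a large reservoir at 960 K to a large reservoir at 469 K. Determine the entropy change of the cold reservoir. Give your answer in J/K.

The cold reservoir gains heat Q, so ΔS_cold = +Q/T_C = 19000/469 = 40.5 J/K.

ΔS_cold = 40.5 J/K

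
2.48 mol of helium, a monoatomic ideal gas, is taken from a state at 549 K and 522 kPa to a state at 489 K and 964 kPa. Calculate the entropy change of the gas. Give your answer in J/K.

ΔS = nC_p ln(T₂/T₁) − nR ln(P₂/P₁), with C_p = 5R/2 = 20.79 J mol⁻¹ K⁻¹ for a monoatomic ideal gas.
ΔS = 2.48 × [20.79 × ln(489/549) − 8.314 × ln(964/522)] = -18.6 J/K.

ΔS = -18.6 J/K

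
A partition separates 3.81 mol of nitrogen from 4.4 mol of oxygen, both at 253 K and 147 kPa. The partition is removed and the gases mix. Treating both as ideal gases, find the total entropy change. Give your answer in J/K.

ΔS_mix = 47.1 J/K

Mole fractions: x_A = 3.81/8.21 = 0.464, x_B = 0.536.
ΔS_mix = −R(n_A ln x_A + n_B ln x_B) = −8.314 × (3.81 ln 0.464 + 4.4 ln 0.536) = 47.1 J/K.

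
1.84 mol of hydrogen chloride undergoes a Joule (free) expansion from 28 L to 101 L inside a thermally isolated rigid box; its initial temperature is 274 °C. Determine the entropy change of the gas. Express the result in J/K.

ΔS_gas = 19.6 J/K

For an ideal gas in free expansion Q = 0 and W = 0, so T is unchanged.
Entropy is a state function; using a reversible isothermal path, ΔS_gas = nR ln(V₂/V₁) = 1.84 × 8.314 × ln(101/28) = 19.6 J/K.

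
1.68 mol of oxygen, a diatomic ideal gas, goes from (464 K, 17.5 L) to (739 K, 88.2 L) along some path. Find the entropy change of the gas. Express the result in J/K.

ΔS = 38.8 J/K

Entropy is a state function: ΔS = nC_V ln(T₂/T₁) + nR ln(V₂/V₁), with C_V = 5R/2 = 20.79 J mol⁻¹ K⁻¹ for a diatomic ideal gas.
ΔS = 1.68 × [20.79 × ln(739/464) + 8.314 × ln(88.2/17.5)] = 38.8 J/K.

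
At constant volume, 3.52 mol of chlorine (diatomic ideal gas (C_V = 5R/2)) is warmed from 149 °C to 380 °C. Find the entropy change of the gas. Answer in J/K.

ΔS = 31.9 J/K

In kelvin: T₁ = 422.15 K, T₂ = 653.15 K. At constant volume, ΔS = nC_V ln(T₂/T₁) with C_V = 5R/2 = 20.79 J mol⁻¹ K⁻¹.
ΔS = 3.52 × 20.79 × ln(653.15/422.15) = 31.9 J/K.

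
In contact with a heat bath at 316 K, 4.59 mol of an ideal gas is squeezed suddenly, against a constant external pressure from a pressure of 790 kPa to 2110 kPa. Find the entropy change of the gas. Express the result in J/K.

Entropy is a state function, so ΔS_gas depends only on the end states.
For an isothermal ideal gas ΔS_gas = nR ln(P₁/P₂) = 4.59 × 8.314 × ln(790/2110) = -37.5 J/K.

ΔS_gas = -37.5 J/K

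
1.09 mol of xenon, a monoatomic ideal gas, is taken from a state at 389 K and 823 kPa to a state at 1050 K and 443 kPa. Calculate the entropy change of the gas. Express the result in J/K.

ΔS = nC_p ln(T₂/T₁) − nR ln(P₂/P₁), with C_p = 5R/2 = 20.79 J mol⁻¹ K⁻¹ for a monoatomic ideal gas.
ΔS = 1.09 × [20.79 × ln(1050/389) − 8.314 × ln(443/823)] = 28.1 J/K.

ΔS = 28.1 J/K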